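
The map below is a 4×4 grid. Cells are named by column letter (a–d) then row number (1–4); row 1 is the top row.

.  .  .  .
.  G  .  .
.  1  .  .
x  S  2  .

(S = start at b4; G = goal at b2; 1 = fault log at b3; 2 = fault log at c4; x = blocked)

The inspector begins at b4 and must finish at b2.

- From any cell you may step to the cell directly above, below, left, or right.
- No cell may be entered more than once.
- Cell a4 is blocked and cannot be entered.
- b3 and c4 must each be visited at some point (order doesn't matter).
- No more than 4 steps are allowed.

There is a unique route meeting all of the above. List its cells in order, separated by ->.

The 4-move cap with required stops at b3, c4 leaves no slack for detours.
Route from b4: right to c4, up to c3, left to b3, up to b2 — 4 moves in all.
Check: all required cells visited; 4 ≤ 4 moves.

b4 -> c4 -> c3 -> b3 -> b2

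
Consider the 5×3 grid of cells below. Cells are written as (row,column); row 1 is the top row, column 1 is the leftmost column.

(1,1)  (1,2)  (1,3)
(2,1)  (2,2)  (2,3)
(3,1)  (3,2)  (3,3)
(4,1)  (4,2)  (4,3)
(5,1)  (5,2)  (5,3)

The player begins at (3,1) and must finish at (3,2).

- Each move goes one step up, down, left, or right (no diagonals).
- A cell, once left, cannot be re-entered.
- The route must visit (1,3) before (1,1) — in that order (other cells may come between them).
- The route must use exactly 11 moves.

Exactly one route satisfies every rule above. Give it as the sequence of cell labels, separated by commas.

(3,1), (4,1), (4,2), (4,3), (3,3), (2,3), (1,3), (1,2), (1,1), (2,1), (2,2), (3,2)

The waypoints must appear in the order (1,3), (1,1), with no cell reused.
Route from (3,1): down 1 to (4,1), right 2 to (4,3), up 3 to (1,3), left 2 to (1,1), down 1 to (2,1), right 1 to (2,2), down 1 to (3,2) — 11 moves in all.
Check: order respected ((1,3) at step 6, (1,1) at step 8); 11 moves as required.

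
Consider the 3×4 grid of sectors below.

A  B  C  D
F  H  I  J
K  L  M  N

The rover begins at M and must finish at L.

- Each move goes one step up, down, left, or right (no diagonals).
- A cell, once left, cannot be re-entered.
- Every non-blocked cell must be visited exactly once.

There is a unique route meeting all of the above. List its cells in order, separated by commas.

Need to visit all 12 open cells exactly once, starting at M and ending at L.
Cell N has only two open neighbours (J and M), so the path must pass straight through it: one of those is the cell it's entered from and the other is where it exits.
Route from M: right to N, 2× up (reaching D), left to C, down to I, left to H, up to B, left to A, 2× down (reaching K), right to L — 11 moves in all.
Check: all 12 open cells covered.

M, N, J, D, C, I, H, B, A, F, K, L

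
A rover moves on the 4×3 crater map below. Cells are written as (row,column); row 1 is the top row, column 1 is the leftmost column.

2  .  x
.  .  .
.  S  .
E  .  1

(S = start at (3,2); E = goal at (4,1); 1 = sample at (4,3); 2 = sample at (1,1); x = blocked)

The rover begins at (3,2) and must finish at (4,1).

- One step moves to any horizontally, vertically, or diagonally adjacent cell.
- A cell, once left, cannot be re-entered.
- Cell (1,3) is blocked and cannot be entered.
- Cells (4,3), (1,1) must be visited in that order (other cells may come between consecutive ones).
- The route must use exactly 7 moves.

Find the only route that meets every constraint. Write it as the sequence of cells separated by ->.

(3,2) -> (4,3) -> (3,3) -> (2,2) -> (1,1) -> (2,1) -> (3,1) -> (4,1)

The waypoints must appear in the order (4,3), (1,1), with no cell reused.
Route from (3,2): down-right to (4,3), up to (3,3), 2× up-left (reaching (1,1)), 3× down (reaching (4,1)) — 7 moves in all.
Check: order respected (1 at step 1, 2 at step 4); 7 moves as required.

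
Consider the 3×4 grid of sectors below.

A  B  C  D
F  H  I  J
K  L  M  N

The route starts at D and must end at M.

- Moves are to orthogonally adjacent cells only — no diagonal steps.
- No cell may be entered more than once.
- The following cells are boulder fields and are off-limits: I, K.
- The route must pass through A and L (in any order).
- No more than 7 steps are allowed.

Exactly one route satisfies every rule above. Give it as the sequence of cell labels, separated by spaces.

The 7-move cap with required stops at A, L leaves no slack for detours.
Route from D: 3× left (reaching A), down to F, right to H, down to L, right to M — 7 moves in all.
Check: all required cells visited; 7 ≤ 7 moves.

D C B A F H L M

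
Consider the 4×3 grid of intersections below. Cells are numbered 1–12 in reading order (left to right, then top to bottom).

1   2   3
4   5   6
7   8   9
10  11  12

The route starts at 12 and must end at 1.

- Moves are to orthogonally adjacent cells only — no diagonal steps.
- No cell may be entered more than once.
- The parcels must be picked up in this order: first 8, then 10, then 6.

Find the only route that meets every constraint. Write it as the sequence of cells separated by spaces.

12 9 8 11 10 7 4 5 6 3 2 1

The waypoints must appear in the order 8, 10, 6, with no cell reused.
Route from 12: up 1 to 9, left 1 to 8, down 1 to 11, left 1 to 10, up 2 to 4, right 2 to 6, up 1 to 3, left 2 to 1 — 11 moves in all.
Check: order respected (8 at step 2, 10 at step 4, 6 at step 8).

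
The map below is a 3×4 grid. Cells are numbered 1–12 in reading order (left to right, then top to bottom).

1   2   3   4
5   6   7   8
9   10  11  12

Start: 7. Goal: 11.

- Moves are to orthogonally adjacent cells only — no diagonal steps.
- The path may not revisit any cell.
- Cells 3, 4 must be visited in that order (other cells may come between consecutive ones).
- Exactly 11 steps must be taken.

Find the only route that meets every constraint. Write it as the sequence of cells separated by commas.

The waypoints must appear in the order 3, 4, with no cell reused.
Route from 7: left to 6, down to 10, left to 9, 2× up (reaching 1), 3× right (reaching 4), 2× down (reaching 12), left to 11 — 11 moves in all.
Check: order respected (3 at step 7, 4 at step 8); 11 moves as required.

7, 6, 10, 9, 5, 1, 2, 3, 4, 8, 12, 11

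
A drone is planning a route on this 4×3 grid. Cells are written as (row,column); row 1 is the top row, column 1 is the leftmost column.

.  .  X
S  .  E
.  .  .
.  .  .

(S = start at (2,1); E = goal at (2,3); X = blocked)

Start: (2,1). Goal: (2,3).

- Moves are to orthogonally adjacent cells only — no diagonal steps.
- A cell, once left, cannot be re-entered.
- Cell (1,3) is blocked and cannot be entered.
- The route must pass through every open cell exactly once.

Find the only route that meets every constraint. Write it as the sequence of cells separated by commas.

Need to visit all 11 open cells exactly once, starting at (2,1) and ending at (2,3).
Route from (2,1): up 1 to (1,1), right 1 to (1,2), down 2 to (3,2), left 1 to (3,1), down 1 to (4,1), right 2 to (4,3), up 2 to (2,3) — 10 moves in all.
Check: all 11 open cells covered.

(2,1), (1,1), (1,2), (2,2), (3,2), (3,1), (4,1), (4,2), (4,3), (3,3), (2,3)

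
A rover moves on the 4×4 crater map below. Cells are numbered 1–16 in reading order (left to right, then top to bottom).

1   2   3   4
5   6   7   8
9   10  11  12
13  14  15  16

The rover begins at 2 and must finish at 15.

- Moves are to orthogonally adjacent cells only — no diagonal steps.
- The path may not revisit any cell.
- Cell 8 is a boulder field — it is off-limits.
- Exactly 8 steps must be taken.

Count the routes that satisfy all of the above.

16

Need simple routes of exactly 8 moves from 2 to 15 (Manhattan distance 4, so 2 moves are spent on a detour and 2 undoing it).
Branch systematically from the start, pruning whenever the remaining move budget drops below the Manhattan distance to 15 or differs from it in parity. Grouping the completions by first move — via 6: 3; via 1: 7; via 3: 6 — and summing: 3 + 7 + 6 = 16.
That gives 16 routes.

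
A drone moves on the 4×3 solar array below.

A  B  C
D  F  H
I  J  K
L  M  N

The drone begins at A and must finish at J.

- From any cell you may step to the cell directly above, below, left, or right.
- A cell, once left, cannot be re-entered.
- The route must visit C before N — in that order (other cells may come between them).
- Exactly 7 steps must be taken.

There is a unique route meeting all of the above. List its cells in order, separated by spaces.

A B C H K N M J

The waypoints must appear in the order C, N, with no cell reused.
Route from A: 2× right (reaching C), 3× down (reaching N), left to M, up to J — 7 moves in all.
Check: order respected (C at step 2, N at step 5); 7 moves as required.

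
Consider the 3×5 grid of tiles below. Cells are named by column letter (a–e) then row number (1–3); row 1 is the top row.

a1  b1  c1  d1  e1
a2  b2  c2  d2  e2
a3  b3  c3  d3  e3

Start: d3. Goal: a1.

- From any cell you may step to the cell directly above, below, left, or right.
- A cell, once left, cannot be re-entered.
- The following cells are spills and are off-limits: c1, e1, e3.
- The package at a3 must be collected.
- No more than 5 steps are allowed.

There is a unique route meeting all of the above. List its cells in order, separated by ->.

d3 -> c3 -> b3 -> a3 -> a2 -> a1

The 5-move cap with required stops at a3 leaves no slack for detours.
Route from d3: left 3 to a3, up 2 to a1 — 5 moves in all.
Check: all required cells visited; 5 ≤ 5 moves.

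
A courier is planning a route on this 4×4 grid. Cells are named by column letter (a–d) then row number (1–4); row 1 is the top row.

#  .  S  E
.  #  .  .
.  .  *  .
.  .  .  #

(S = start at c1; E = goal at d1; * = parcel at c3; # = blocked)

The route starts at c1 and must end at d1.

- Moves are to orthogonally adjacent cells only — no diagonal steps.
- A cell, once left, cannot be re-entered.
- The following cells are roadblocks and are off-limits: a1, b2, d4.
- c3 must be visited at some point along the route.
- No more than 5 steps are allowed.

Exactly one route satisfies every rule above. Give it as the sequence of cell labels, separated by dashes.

c1 - c2 - c3 - d3 - d2 - d1

The 5-move cap with required stops at c3 leaves no slack for detours.
Route from c1: down 2 to c3, right 1 to d3, up 2 to d1 — 5 moves in all.
Check: all required cells visited; 5 ≤ 5 moves.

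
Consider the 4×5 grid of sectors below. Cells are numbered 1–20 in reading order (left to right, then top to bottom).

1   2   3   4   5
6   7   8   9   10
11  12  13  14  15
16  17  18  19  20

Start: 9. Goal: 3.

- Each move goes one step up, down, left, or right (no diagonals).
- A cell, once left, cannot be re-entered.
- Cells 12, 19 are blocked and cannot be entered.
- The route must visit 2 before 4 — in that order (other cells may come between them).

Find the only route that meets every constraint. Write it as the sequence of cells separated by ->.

The waypoints must appear in the order 2, 4, with no cell reused.
Route from 9: left 2 to 7, up 1 to 2, left 1 to 1, down 3 to 16, right 2 to 18, up 1 to 13, right 2 to 15, up 2 to 5, left 2 to 3 — 16 moves in all.
Check: order respected (2 at step 3, 4 at step 15).

9 -> 8 -> 7 -> 2 -> 1 -> 6 -> 11 -> 16 -> 17 -> 18 -> 13 -> 14 -> 15 -> 10 -> 5 -> 4 -> 3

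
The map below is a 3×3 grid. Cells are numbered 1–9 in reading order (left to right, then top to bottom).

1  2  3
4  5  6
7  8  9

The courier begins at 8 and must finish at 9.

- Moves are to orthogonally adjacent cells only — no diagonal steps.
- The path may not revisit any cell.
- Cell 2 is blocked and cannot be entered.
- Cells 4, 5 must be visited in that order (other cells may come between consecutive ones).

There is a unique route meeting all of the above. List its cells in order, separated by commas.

The waypoints must appear in the order 4, 5, with no cell reused.
Route from 8: left to 7, up to 4, 2× right (reaching 6), down to 9 — 5 moves in all.
Check: order respected (4 at step 2, 5 at step 3).

8, 7, 4, 5, 6, 9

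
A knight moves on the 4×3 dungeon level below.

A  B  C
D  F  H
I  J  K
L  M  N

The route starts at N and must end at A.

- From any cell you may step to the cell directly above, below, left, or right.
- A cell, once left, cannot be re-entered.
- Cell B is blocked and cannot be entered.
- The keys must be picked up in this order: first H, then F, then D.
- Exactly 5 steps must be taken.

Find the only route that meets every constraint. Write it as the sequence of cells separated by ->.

N -> K -> H -> F -> D -> A

The waypoints must appear in the order H, F, D, with no cell reused.
Route from N: up 2 to H, left 2 to D, up 1 to A — 5 moves in all.
Check: order respected (H at step 2, F at step 3, D at step 4); 5 moves as required.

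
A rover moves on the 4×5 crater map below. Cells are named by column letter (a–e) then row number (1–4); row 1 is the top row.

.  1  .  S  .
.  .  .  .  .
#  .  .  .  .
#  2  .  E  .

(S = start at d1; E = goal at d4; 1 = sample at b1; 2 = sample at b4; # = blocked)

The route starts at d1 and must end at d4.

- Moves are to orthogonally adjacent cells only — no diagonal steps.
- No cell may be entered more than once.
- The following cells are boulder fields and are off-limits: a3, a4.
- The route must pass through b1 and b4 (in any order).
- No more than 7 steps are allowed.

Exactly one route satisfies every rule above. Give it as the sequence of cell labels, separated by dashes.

Any route must reach b1 and b4 and still end at d4 within 7 moves, so the order of the required stops is forced.
Route from d1: left 2 to b1, down 3 to b4, right 2 to d4 — 7 moves in all.
Check: all required cells visited; 7 ≤ 7 moves.

d1 - c1 - b1 - b2 - b3 - b4 - c4 - d4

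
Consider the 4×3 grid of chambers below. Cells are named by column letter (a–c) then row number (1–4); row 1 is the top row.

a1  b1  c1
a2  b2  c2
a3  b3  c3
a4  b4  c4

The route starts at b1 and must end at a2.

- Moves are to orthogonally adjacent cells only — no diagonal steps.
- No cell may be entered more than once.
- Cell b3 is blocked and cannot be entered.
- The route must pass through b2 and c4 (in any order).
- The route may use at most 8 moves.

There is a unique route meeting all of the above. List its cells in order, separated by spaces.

The budget equals the shortest possible length, so every move has to be on a shortest route through the required cells.
Route from b1: down 1 to b2, right 1 to c2, down 2 to c4, left 2 to a4, up 2 to a2 — 8 moves in all.
Check: all required cells visited; 8 ≤ 8 moves.

b1 b2 c2 c3 c4 b4 a4 a3 a2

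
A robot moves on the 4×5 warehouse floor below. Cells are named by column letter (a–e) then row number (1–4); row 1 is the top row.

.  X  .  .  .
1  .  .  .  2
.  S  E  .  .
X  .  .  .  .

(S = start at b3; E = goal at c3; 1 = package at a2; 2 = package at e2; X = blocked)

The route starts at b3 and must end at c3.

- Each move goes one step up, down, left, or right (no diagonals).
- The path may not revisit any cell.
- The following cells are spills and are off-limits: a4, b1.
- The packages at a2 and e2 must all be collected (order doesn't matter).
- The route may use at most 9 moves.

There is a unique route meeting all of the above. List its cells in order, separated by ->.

The budget equals the shortest possible length, so every move has to be on a shortest route through the required cells.
Route from b3: left 1 to a3, up 1 to a2, right 4 to e2, down 1 to e3, left 2 to c3 — 9 moves in all.
Check: all required cells visited; 9 ≤ 9 moves.

b3 -> a3 -> a2 -> b2 -> c2 -> d2 -> e2 -> e3 -> d3 -> c3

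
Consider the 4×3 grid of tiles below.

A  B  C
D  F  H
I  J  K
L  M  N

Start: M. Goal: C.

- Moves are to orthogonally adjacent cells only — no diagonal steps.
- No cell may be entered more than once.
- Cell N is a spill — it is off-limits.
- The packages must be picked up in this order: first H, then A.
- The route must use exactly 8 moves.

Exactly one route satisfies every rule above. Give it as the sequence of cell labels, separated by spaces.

The waypoints must appear in the order H, A, with no cell reused.
Route from M: up to J, right to K, up to H, 2× left (reaching D), up to A, 2× right (reaching C) — 8 moves in all.
Check: order respected (H at step 3, A at step 6); 8 moves as required.

M J K H F D A B C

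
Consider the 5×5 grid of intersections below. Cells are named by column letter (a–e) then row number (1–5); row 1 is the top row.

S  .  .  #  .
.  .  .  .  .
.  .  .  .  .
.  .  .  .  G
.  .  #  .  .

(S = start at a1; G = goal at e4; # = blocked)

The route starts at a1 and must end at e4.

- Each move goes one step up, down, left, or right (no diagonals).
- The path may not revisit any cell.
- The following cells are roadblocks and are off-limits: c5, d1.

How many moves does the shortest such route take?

The Manhattan distance from a1 to e4 is |1−4| + |1−5| = 7, so at least 7 moves are needed.
A route of 7 moves achieves this: a1 → a2 → a3 → a4 → b4 → c4 → d4 → e4.
Since 7 matches the lower bound, it is optimal.

7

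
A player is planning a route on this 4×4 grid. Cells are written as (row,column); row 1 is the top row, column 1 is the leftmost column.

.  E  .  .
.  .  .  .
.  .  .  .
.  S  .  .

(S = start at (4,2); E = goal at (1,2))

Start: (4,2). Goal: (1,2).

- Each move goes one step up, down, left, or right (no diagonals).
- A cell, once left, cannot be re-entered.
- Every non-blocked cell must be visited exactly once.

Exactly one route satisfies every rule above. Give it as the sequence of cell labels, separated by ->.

(4,2) -> (4,1) -> (3,1) -> (3,2) -> (3,3) -> (4,3) -> (4,4) -> (3,4) -> (2,4) -> (1,4) -> (1,3) -> (2,3) -> (2,2) -> (2,1) -> (1,1) -> (1,2)

Need to visit all 16 open cells exactly once, starting at (4,2) and ending at (1,2).
Route from (4,2): left to (4,1), up to (3,1), 2× right (reaching (3,3)), down to (4,3), right to (4,4), 3× up (reaching (1,4)), left to (1,3), down to (2,3), 2× left (reaching (2,1)), up to (1,1), right to (1,2) — 15 moves in all.
Check: all 16 open cells covered.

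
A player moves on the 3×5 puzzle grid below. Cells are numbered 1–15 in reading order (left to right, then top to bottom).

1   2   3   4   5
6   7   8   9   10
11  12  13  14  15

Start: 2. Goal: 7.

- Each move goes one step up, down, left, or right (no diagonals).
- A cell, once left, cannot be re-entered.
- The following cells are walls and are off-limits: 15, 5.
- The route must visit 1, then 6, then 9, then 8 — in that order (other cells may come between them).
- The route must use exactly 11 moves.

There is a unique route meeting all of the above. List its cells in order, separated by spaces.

The waypoints must appear in the order 1, 6, 9, 8, with no cell reused.
Route from 2: left 1 to 1, down 2 to 11, right 3 to 14, up 2 to 4, left 1 to 3, down 1 to 8, left 1 to 7 — 11 moves in all.
Check: order respected (1 at step 1, 6 at step 2, 9 at step 7, 8 at step 10); 11 moves as required.

2 1 6 11 12 13 14 9 4 3 8 7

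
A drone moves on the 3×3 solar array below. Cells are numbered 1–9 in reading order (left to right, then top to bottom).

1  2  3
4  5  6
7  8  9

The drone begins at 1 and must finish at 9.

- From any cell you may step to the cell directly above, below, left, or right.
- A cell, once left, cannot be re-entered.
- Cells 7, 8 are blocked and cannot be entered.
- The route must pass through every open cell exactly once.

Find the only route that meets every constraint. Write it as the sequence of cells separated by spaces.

1 4 5 2 3 6 9

Need to visit all 7 open cells exactly once, starting at 1 and ending at 9.
Route from 1: down 1 to 4, right 1 to 5, up 1 to 2, right 1 to 3, down 2 to 9 — 6 moves in all.
Check: all 7 open cells covered.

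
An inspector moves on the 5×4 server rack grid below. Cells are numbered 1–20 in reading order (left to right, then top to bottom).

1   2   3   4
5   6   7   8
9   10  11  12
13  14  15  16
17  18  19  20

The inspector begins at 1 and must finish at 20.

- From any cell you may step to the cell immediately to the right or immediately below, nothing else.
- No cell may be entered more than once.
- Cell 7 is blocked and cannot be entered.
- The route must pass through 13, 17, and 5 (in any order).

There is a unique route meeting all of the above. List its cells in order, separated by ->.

Moves only go right or down, so the column and row indices never decrease.
Route from 1: 4× down (reaching 17), 3× right (reaching 20) — 7 moves in all.
Check: all required cells visited.

1 -> 5 -> 9 -> 13 -> 17 -> 18 -> 19 -> 20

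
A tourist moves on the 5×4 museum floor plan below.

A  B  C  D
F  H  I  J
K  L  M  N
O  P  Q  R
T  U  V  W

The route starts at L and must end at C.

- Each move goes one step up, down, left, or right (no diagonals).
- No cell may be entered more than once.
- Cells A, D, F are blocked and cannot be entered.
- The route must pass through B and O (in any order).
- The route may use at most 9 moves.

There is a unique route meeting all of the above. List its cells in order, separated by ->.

The budget equals the shortest possible length, so every move has to be on a shortest route through the required cells.
Route from L: left to K, down to O, 2× right (reaching Q), 2× up (reaching I), left to H, up to B, right to C — 9 moves in all.
Check: all required cells visited; 9 ≤ 9 moves.

L -> K -> O -> P -> Q -> M -> I -> H -> B -> C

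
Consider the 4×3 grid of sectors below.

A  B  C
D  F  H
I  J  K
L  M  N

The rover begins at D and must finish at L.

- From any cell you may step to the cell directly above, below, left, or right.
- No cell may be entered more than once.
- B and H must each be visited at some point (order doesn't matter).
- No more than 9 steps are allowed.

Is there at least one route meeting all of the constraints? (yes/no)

One route that works: D → A → B → F → H → K → N → M → L.

yes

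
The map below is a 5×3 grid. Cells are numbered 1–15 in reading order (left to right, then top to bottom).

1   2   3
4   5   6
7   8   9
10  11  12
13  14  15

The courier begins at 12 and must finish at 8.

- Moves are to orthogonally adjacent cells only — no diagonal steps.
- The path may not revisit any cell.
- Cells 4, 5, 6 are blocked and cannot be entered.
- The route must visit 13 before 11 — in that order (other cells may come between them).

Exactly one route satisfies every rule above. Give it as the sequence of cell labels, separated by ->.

The waypoints must appear in the order 13, 11, with no cell reused.
Route from 12: down 1 to 15, left 2 to 13, up 1 to 10, right 1 to 11, up 1 to 8 — 6 moves in all.
Check: order respected (13 at step 3, 11 at step 5).

12 -> 15 -> 14 -> 13 -> 10 -> 11 -> 8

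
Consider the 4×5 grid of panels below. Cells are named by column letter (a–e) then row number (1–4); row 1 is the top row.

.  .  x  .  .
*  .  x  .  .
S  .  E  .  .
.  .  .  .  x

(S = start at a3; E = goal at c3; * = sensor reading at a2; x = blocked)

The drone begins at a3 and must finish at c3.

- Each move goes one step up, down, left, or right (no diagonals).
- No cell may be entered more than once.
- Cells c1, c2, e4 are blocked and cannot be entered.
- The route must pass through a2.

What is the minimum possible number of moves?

4

Any route passes through a2 somewhere between a3 and c3. Summing Manhattan distances along the two legs (a3 → a2 → c3) gives a lower bound of 1 + 3 = 4 moves.
A route of 4 moves achieves this: a3 → a2 → b2 → b3 → c3.
Since 4 matches the lower bound, it is optimal.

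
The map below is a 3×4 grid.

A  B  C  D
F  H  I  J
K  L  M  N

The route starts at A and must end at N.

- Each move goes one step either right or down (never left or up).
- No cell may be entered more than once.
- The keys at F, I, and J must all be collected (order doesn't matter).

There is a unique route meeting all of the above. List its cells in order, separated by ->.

Moves only go right or down, so the column and row indices never decrease.
Route from A: down 1 to F, right 3 to J, down 1 to N — 5 moves in all.
Check: all required cells visited.

A -> F -> H -> I -> J -> N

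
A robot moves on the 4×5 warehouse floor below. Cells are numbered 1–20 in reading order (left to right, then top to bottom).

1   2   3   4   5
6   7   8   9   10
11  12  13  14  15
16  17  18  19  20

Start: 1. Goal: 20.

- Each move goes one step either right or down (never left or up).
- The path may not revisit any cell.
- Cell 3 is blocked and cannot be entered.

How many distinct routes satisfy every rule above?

25

A right/down-only route from 1 to 20 makes exactly 3 down-moves and 4 right-moves in some order.
With no other constraints that would be C(7,3) = 35 routes.
Subtract routes through each blocked cell (inclusion–exclusion for overlaps): − through 3: 10 → 25.
That gives 25 routes.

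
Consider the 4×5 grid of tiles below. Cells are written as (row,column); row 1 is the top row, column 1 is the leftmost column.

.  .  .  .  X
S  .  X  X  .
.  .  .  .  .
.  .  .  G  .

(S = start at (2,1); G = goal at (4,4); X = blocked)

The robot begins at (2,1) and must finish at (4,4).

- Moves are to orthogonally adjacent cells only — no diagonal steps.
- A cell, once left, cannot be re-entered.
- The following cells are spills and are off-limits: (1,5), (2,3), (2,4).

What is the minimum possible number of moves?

5

The Manhattan distance from (2,1) to (4,4) is |2−4| + |1−4| = 5, so at least 5 moves are needed.
A route of 5 moves achieves this: (2,1) → (3,1) → (4,1) → (4,2) → (4,3) → (4,4).
Since 5 matches the lower bound, it is optimal.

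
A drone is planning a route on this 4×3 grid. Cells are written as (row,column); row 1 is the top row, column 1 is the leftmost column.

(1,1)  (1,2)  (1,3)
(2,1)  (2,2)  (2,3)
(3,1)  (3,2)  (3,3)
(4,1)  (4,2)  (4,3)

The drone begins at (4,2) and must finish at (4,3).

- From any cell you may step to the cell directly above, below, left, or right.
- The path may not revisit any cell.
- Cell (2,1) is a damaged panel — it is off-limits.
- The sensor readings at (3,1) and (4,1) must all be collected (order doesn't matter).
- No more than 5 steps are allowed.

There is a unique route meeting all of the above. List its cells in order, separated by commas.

(4,2), (4,1), (3,1), (3,2), (3,3), (4,3)

The 5-move cap with required stops at (3,1), (4,1) leaves no slack for detours.
Route from (4,2): left 1 to (4,1), up 1 to (3,1), right 2 to (3,3), down 1 to (4,3) — 5 moves in all.
Check: all required cells visited; 5 ≤ 5 moves.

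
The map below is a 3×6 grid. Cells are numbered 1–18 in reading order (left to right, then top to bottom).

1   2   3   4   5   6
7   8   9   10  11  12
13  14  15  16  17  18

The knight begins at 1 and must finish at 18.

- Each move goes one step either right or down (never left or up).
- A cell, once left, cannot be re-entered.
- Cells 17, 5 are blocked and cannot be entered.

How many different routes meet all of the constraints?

A right/down-only route from 1 to 18 makes exactly 2 down-moves and 5 right-moves in some order.
With no other constraints that would be C(7,2) = 21 routes.
Subtract routes through each blocked cell (inclusion–exclusion for overlaps): − through 5: 3 − through 17: 15 + through 5&17: 1 → 4.
That gives 4 routes.

4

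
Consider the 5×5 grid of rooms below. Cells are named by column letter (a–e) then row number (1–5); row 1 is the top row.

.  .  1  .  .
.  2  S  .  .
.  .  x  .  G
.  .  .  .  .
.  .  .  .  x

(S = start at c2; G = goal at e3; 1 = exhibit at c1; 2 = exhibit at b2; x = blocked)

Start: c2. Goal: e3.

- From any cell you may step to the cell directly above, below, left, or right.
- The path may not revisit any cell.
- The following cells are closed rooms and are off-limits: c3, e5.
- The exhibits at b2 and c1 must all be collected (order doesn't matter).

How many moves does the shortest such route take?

Any route passes through b2 and c1 in some order between c2 and e3. Summing Manhattan distances along each leg and taking the cheapest ordering (c2 → c1 → b2 → e3) gives a lower bound of 1 + 2 + 4 = 7 moves.
A route of 7 moves achieves this: c2 → b2 → b1 → c1 → d1 → d2 → d3 → e3.
Since 7 matches the lower bound, it is optimal.

7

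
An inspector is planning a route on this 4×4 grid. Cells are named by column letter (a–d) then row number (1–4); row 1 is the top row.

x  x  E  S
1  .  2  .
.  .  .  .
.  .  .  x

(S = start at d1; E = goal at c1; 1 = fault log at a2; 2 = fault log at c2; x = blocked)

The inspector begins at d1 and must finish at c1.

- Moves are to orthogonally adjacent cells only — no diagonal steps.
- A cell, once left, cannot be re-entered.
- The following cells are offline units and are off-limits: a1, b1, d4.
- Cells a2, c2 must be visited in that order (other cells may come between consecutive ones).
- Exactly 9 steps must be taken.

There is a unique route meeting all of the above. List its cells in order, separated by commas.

The waypoints must appear in the order a2, c2, with no cell reused.
Route from d1: down 2 to d3, left 3 to a3, up 1 to a2, right 2 to c2, up 1 to c1 — 9 moves in all.
Check: order respected (1 at step 6, 2 at step 8); 9 moves as required.

d1, d2, d3, c3, b3, a3, a2, b2, c2, c1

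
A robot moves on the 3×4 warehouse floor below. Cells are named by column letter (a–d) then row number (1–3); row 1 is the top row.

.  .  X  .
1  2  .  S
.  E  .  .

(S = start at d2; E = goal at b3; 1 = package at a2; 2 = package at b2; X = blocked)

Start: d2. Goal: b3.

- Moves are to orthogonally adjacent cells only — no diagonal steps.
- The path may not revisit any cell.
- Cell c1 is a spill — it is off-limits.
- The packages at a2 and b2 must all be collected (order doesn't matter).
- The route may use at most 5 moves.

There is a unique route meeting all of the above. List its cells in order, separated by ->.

Any route must reach a2 and b2 and still end at b3 within 5 moves, so the order of the required stops is forced.
Route from d2: 3× left (reaching a2), down to a3, right to b3 — 5 moves in all.
Check: all required cells visited; 5 ≤ 5 moves.

d2 -> c2 -> b2 -> a2 -> a3 -> b3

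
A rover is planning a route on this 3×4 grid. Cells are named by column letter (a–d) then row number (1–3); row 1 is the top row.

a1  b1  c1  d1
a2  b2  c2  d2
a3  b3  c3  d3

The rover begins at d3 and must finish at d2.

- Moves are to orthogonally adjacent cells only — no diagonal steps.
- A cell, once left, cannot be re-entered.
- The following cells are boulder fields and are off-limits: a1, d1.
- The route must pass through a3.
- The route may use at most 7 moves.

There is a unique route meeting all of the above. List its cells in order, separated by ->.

The 7-move cap with required stops at a3 leaves no slack for detours.
Route from d3: 3× left (reaching a3), up to a2, 3× right (reaching d2) — 7 moves in all.
Check: all required cells visited; 7 ≤ 7 moves.

d3 -> c3 -> b3 -> a3 -> a2 -> b2 -> c2 -> d2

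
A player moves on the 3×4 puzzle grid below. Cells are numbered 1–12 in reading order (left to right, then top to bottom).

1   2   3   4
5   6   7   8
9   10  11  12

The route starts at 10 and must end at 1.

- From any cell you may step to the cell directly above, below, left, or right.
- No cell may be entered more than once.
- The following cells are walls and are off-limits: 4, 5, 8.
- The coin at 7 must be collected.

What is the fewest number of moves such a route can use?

Any route passes through 7 somewhere between 10 and 1. Summing Manhattan distances along the two legs (10 → 7 → 1) gives a lower bound of 2 + 3 = 5 moves.
A route of 5 moves achieves this: 10 → 6 → 7 → 3 → 2 → 1.
Since 5 matches the lower bound, it is optimal.

5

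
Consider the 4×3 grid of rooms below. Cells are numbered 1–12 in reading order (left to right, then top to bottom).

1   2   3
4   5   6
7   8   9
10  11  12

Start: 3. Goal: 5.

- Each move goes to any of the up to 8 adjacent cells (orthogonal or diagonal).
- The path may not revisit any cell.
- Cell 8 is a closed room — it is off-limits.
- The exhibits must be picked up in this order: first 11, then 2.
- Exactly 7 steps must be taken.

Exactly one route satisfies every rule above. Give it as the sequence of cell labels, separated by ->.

The waypoints must appear in the order 11, 2, with no cell reused.
Route from 3: down 2 to 9, down-left 1 to 11, up-left 1 to 7, up 1 to 4, up-right 1 to 2, down 1 to 5 — 7 moves in all.
Check: order respected (11 at step 3, 2 at step 6); 7 moves as required.

3 -> 6 -> 9 -> 11 -> 7 -> 4 -> 2 -> 5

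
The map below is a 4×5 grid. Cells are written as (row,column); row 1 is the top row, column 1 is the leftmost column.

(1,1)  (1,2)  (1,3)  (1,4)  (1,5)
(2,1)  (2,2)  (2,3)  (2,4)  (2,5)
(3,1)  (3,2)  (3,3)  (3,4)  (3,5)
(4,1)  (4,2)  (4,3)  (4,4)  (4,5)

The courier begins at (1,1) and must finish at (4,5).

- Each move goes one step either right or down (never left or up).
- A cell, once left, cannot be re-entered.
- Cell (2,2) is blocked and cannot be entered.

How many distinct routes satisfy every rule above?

15

A right/down-only route from (1,1) to (4,5) makes exactly 3 down-moves and 4 right-moves in some order.
With no other constraints that would be C(7,3) = 35 routes.
Subtract routes through each blocked cell (inclusion–exclusion for overlaps): − through (2,2): 20 → 15.
That gives 15 routes.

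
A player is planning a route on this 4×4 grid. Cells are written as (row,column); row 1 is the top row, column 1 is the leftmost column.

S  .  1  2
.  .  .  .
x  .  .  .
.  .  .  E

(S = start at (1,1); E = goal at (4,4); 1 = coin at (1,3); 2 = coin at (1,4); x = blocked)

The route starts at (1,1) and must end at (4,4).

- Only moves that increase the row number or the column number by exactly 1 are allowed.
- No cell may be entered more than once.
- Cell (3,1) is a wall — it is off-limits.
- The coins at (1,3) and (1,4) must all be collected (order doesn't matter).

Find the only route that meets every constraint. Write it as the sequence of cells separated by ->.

Moves only go right or down, so the column and row indices never decrease.
Route from (1,1): right 3 to (1,4), down 3 to (4,4) — 6 moves in all.
Check: all required cells visited.

(1,1) -> (1,2) -> (1,3) -> (1,4) -> (2,4) -> (3,4) -> (4,4)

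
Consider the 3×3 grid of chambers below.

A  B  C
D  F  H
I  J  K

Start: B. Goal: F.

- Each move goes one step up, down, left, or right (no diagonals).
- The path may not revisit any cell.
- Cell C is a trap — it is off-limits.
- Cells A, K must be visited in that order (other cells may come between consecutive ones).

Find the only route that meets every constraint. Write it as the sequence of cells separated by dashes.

The waypoints must appear in the order A, K, with no cell reused.
Route from B: left 1 to A, down 2 to I, right 2 to K, up 1 to H, left 1 to F — 7 moves in all.
Check: order respected (A at step 1, K at step 5).

B - A - D - I - J - K - H - F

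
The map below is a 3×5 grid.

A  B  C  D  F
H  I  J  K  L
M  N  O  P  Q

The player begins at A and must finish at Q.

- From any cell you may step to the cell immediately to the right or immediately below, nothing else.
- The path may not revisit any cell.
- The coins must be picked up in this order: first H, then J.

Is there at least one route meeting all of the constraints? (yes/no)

yes

One route that works: A → H → I → J → O → P → Q.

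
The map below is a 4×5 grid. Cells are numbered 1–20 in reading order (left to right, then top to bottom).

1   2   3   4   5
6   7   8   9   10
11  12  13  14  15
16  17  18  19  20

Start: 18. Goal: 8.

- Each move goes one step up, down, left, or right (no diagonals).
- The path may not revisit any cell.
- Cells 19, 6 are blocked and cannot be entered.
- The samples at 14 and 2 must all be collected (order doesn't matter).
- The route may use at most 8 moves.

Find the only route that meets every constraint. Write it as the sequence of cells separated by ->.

Any route must reach 14 and 2 and still end at 8 within 8 moves, so the order of the required stops is forced.
Route from 18: up 1 to 13, right 1 to 14, up 2 to 4, left 2 to 2, down 1 to 7, right 1 to 8 — 8 moves in all.
Check: all required cells visited; 8 ≤ 8 moves.

18 -> 13 -> 14 -> 9 -> 4 -> 3 -> 2 -> 7 -> 8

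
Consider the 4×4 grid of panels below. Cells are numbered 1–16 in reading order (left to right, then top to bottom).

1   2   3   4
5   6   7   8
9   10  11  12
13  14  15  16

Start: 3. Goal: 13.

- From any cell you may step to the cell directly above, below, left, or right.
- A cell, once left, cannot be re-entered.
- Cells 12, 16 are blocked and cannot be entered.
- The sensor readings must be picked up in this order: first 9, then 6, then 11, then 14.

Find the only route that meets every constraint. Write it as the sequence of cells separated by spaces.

3 2 1 5 9 10 6 7 11 15 14 13

The waypoints must appear in the order 9, 6, 11, 14, with no cell reused.
Route from 3: left 2 to 1, down 2 to 9, right 1 to 10, up 1 to 6, right 1 to 7, down 2 to 15, left 2 to 13 — 11 moves in all.
Check: order respected (9 at step 4, 6 at step 6, 11 at step 8, 14 at step 10).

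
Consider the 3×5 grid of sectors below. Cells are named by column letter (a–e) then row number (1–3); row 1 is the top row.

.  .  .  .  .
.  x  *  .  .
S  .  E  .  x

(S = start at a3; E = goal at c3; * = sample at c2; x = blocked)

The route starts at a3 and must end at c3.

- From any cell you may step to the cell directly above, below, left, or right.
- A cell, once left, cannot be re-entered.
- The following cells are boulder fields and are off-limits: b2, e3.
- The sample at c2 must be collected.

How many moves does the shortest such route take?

Any route passes through c2 somewhere between a3 and c3. Summing Manhattan distances along the two legs (a3 → c2 → c3) gives a lower bound of 3 + 1 = 4 moves.
The shortest route satisfying every rule uses 6 moves: a3 → a2 → a1 → b1 → c1 → c2 → c3.
The no-revisit rule (legs can't share cells) pushes the minimum above the 4-move bound; an exhaustive check rules out every length from 4 to 5, leaving 6 as the minimum.

6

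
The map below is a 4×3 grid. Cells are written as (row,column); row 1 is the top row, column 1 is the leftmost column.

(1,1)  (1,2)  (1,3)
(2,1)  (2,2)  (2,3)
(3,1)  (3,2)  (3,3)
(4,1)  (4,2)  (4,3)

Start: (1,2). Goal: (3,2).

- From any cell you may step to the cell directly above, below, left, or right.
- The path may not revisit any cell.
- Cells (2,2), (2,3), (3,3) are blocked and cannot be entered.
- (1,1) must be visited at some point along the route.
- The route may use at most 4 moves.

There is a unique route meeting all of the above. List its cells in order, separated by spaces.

The 4-move cap with required stops at (1,1) leaves no slack for detours.
Route from (1,2): left 1 to (1,1), down 2 to (3,1), right 1 to (3,2) — 4 moves in all.
Check: all required cells visited; 4 ≤ 4 moves.

(1,2) (1,1) (2,1) (3,1) (3,2)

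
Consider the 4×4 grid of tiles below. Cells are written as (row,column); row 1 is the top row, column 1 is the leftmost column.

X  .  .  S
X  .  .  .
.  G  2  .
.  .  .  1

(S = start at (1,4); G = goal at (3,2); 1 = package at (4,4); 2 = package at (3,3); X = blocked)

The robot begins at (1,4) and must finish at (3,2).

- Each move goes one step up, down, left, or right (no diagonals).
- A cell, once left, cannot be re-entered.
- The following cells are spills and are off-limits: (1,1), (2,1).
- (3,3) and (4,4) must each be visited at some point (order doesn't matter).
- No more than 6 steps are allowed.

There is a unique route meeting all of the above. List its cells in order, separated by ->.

(1,4) -> (2,4) -> (3,4) -> (4,4) -> (4,3) -> (3,3) -> (3,2)

Any route must reach (3,3) and (4,4) and still end at (3,2) within 6 moves, so the order of the required stops is forced.
Route from (1,4): 3× down (reaching (4,4)), left to (4,3), up to (3,3), left to (3,2) — 6 moves in all.
Check: all required cells visited; 6 ≤ 6 moves.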